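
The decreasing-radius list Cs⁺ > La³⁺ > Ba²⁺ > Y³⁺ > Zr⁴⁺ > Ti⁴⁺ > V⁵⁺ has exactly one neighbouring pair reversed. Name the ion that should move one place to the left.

Ba²⁺

The pair La³⁺, Ba²⁺ is the wrong way round — both have 54 electrons but Z(La)=57 > Z(Ba)=56, so La³⁺ should be the smaller of the two. All other adjacent pairs agree with periodic trends, so Ba²⁺ is the misplaced ion.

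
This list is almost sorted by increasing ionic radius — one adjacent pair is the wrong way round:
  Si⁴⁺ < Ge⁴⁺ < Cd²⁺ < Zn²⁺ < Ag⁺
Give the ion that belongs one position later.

Cd²⁺

The pair Cd²⁺, Zn²⁺ is the wrong way round — Zn²⁺ and Cd²⁺ are in one column with the same charge; the lighter period-4 ion has one fewer shell and is smaller. All other adjacent pairs agree with periodic trends, so Cd²⁺ is the misplaced ion.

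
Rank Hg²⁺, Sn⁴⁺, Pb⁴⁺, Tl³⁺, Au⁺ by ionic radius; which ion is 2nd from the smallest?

Pb⁴⁺

Sn⁴⁺: 46 e⁻, Z=50, Pb⁴⁺: 78 e⁻, Z=82, Tl³⁺: 78 e⁻, Z=81, Hg²⁺: 78 e⁻, Z=80, Au⁺: 78 e⁻, Z=79. Sn⁴⁺ < Pb⁴⁺ (same group, 1 shell fewer); Pb⁴⁺ < Tl³⁺ (both 78 e⁻, Z=82>81); Tl³⁺ < Hg²⁺ (isoelectronic, higher Z=81 is smaller); Hg²⁺ < Au⁺ (both 78 e⁻, Z=80>79).
So the order is Sn⁴⁺ < Pb⁴⁺ < Tl³⁺ < Hg²⁺ < Au⁺; the 2nd-smallest ion is Pb⁴⁺.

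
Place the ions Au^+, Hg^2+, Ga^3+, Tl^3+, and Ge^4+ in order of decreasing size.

Au^+ > Hg^2+ > Tl^3+ > Ga^3+ > Ge^4+

Electron counts and nuclear charges: Ge^4+ (Z=32, 28 e⁻), Ga^3+ (Z=31, 28 e⁻), Tl^3+ (Z=81, 78 e⁻), Hg^2+ (Z=80, 78 e⁻), Au^+ (Z=79, 78 e⁻). Ge^4+ < Ga^3+ (both 28 e⁻, Z=32>31); Ga^3+ < Tl^3+ (same group, period 4 vs 6); Tl^3+ < Hg^2+ (isoelectronic, higher Z=81 is smaller); Hg^2+ < Au^+ (isoelectronic, higher Z=80 is smaller).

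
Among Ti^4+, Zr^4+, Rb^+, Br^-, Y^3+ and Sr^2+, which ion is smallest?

Ti^4+

Ti^4+ (Z=22, 18 e⁻), Zr^4+ (Z=40, 36 e⁻), Y^3+ (Z=39, 36 e⁻), Sr^2+ (Z=38, 36 e⁻), Rb^+ (Z=37, 36 e⁻), Br^- (Z=35, 36 e⁻). Ti^4+ < Zr^4+ (same group, period 4 vs 5); Zr^4+ < Y^3+ (both 36 e⁻, Z=40>39); Y^3+ < Sr^2+ (both 36 e⁻, Z=39>38); Sr^2+ < Rb^+ (both 36 e⁻, Z=38>37); Rb^+ < Br^- (isoelectronic, higher Z=37 is smaller).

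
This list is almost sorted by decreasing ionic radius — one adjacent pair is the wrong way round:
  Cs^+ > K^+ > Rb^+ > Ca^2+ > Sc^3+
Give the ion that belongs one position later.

Scanning neighbour by neighbour, only K^+/Rb^+ violates a trend: both in group 1 with the same charge; K^+ (period 4) has the smaller radius. That makes K^+ the one sitting a position early relative to where it belongs.

K^+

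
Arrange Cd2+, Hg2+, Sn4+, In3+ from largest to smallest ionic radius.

Hg2+ > Cd2+ > In3+ > Sn4+

Tabulating Z and e⁻: Sn4+: 46 e⁻, Z=50, In3+: 46 e⁻, Z=49, Cd2+: 46 e⁻, Z=48, Hg2+: 78 e⁻, Z=80. Sn4+ < In3+ (both 46 e⁻, Z=50>49); In3+ < Cd2+ (both 46 e⁻, Z=49>48); Cd2+ < Hg2+ (same group, period 5 vs 6).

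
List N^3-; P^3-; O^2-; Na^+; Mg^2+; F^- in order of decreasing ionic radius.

First list Z and electron count for each: Mg^2+ has 10 e⁻ (Z=12), Na^+ has 10 e⁻ (Z=11), F^- has 10 e⁻ (Z=9), O^2- has 10 e⁻ (Z=8), N^3- has 10 e⁻ (Z=7), P^3- has 18 e⁻ (Z=15). Mg^2+ < Na^+ (isoelectronic, higher Z=12 is smaller); Na^+ < F^- (isoelectronic, higher Z=11 is smaller); F^- < O^2- (isoelectronic, higher Z=9 is smaller); O^2- < N^3- (isoelectronic, higher Z=8 is smaller); N^3- < P^3- (same group, period 2 vs 3).

P^3- > N^3- > O^2- > F^- > Na^+ > Mg^2+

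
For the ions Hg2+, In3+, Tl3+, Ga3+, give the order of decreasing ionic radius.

Hg2+ > Tl3+ > In3+ > Ga3+

Tabulating Z and e⁻: Ga3+: 28 e⁻, Z=31, In3+: 46 e⁻, Z=49, Tl3+: 78 e⁻, Z=81, Hg2+: 78 e⁻, Z=80. Ga3+ < In3+ (same group, 1 shell fewer); In3+ < Tl3+ (same group, period 5 vs 6); Tl3+ < Hg2+ (both 78 e⁻, Z=81>80).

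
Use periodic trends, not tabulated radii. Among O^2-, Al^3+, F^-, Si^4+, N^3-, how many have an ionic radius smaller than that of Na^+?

2

These species are isoelectronic with 10 electrons. The only difference is the number of protons: Si^4+ (Z=14), Al^3+ (Z=13), Na^+ (Z=11), F^- (Z=9), O^2- (Z=8), N^3- (Z=7). The strongest nuclear pull (Si^4+) gives the smallest ion.
Placing each against Na^+: smaller — Si^4+, Al^3+; larger — F^-, O^2-, N^3-. That's 2.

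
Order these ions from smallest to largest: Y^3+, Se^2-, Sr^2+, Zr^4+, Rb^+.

Zr^4+ < Y^3+ < Sr^2+ < Rb^+ < Se^2-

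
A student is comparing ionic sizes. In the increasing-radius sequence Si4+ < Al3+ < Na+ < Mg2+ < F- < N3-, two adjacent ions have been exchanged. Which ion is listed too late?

Scanning neighbour by neighbour, only Na+/Mg2+ violates a trend: both have 10 electrons but Z(Mg)=12 > Z(Na)=11, so Mg2+ should be the smaller of the two. That makes Mg2+ the one sitting a position late relative to where it belongs.

Mg2+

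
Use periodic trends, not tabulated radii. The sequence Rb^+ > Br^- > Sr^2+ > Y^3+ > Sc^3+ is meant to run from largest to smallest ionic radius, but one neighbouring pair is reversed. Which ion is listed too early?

Scanning neighbour by neighbour, only Rb^+/Br^- violates a trend: they are isoelectronic (36 e⁻) and Rb has more protons than Br (37 vs 35), making Rb^+ smaller. That makes Rb^+ the one sitting a position early relative to where it belongs.

Rb^+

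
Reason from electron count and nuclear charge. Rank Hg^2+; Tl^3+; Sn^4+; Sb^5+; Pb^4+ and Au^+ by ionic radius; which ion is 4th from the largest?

Pb^4+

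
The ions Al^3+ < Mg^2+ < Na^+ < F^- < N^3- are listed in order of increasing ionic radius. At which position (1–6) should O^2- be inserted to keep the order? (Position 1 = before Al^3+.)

These species are isoelectronic with 10 electrons. The only difference is the number of protons: Al^3+ (Z=13), Mg^2+ (Z=12), Na^+ (Z=11), F^- (Z=9), O^2- (Z=8), N^3- (Z=7). The strongest nuclear pull (Al^3+) gives the smallest ion.
The complete sequence is Al^3+ < Mg^2+ < Na^+ < F^- < O^2- < N^3-. O^2- sits at position 5.

5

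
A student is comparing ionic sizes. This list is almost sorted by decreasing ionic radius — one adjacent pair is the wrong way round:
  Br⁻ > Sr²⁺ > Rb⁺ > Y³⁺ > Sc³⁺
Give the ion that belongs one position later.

Sr²⁺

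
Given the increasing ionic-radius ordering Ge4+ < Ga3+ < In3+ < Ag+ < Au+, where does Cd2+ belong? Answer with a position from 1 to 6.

Tabulating Z and e⁻: Ge4+ (Z=32, 28 e⁻), Ga3+ (Z=31, 28 e⁻), In3+ (Z=49, 46 e⁻), Cd2+ (Z=48, 46 e⁻), Ag+ (Z=47, 46 e⁻), Au+ (Z=79, 78 e⁻). Ge4+ < Ga3+ (both 28 e⁻, Z=32>31); Ga3+ < In3+ (same group, 1 shell fewer); In3+ < Cd2+ (both 46 e⁻, Z=49>48); Cd2+ < Ag+ (both 46 e⁻, Z=48>47); Ag+ < Au+ (same group, period 5 vs 6).
With Cd2+ included the full order is Ge4+ < Ga3+ < In3+ < Cd2+ < Ag+ < Au+, so it takes position 4.

4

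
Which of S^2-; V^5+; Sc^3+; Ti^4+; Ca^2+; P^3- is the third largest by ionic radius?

All of these have 18 electrons (isoelectronic). With the same electron cloud, the ion with the most protons pulls it in tightest. Nuclear charges: V^5+ (Z=23), Ti^4+ (Z=22), Sc^3+ (Z=21), Ca^2+ (Z=20), S^2- (Z=16), P^3- (Z=15). Highest Z is smallest.
So the order is V^5+ < Ti^4+ < Sc^3+ < Ca^2+ < S^2- < P^3-; the 3rd-largest ion is Ca^2+.

Ca^2+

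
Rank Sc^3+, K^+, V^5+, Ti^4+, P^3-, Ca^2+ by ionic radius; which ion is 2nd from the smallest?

Ti^4+

These species are isoelectronic with 18 electrons. The only difference is the number of protons: V^5+ (Z=23), Ti^4+ (Z=22), Sc^3+ (Z=21), Ca^2+ (Z=20), K^+ (Z=19), P^3- (Z=15). The strongest nuclear pull (V^5+) gives the smallest ion.
Full ascending order: V^5+ < Ti^4+ < Sc^3+ < Ca^2+ < K^+ < P^3-. Counting from the smallest, position 2 is Ti^4+.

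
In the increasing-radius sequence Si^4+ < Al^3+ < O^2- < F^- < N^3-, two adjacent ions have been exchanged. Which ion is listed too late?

F^-

The pair O^2-, F^- is the wrong way round — F^- and O^2- share 10 electrons; the higher nuclear charge on F (Z=9) contracts it more, so F^- < O^2-. All other adjacent pairs agree with periodic trends, so F^- is the misplaced ion.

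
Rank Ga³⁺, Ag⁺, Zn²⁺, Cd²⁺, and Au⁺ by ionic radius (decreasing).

Au⁺ > Ag⁺ > Cd²⁺ > Zn²⁺ > Ga³⁺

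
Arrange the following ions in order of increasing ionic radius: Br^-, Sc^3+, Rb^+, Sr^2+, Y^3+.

Sc^3+ < Y^3+ < Sr^2+ < Rb^+ < Br^-

Sc^3+: 18 e⁻, Z=21, Y^3+: 36 e⁻, Z=39, Sr^2+: 36 e⁻, Z=38, Rb^+: 36 e⁻, Z=37, Br^-: 36 e⁻, Z=35. Sc^3+ < Y^3+ (same group, 1 shell fewer); Y^3+ < Sr^2+ (isoelectronic, higher Z=39 is smaller); Sr^2+ < Rb^+ (both 36 e⁻, Z=38>37); Rb^+ < Br^- (isoelectronic, higher Z=37 is smaller).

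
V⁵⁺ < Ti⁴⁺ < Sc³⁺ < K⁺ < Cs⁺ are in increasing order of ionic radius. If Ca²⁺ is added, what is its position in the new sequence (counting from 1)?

First list Z and electron count for each: V⁵⁺: 18 e⁻, Z=23, Ti⁴⁺: 18 e⁻, Z=22, Sc³⁺: 18 e⁻, Z=21, Ca²⁺: 18 e⁻, Z=20, K⁺: 18 e⁻, Z=19, Cs⁺: 54 e⁻, Z=55. V⁵⁺ < Ti⁴⁺ (both 18 e⁻, Z=23>22); Ti⁴⁺ < Sc³⁺ (both 18 e⁻, Z=22>21); Sc³⁺ < Ca²⁺ (both 18 e⁻, Z=21>20); Ca²⁺ < K⁺ (both 18 e⁻, Z=20>19); K⁺ < Cs⁺ (same group, period 4 vs 6).
Putting Ca²⁺ in gives V⁵⁺ < Ti⁴⁺ < Sc³⁺ < Ca²⁺ < K⁺ < Cs⁺; it lands at slot 4.

4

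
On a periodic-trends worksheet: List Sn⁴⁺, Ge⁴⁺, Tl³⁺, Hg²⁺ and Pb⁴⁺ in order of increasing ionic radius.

Ge⁴⁺ < Sn⁴⁺ < Pb⁴⁺ < Tl³⁺ < Hg²⁺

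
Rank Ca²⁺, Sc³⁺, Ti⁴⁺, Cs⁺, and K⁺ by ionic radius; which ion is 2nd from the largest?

K⁺

First list Z and electron count for each: Ti⁴⁺: 18 e⁻, Z=22, Sc³⁺: 18 e⁻, Z=21, Ca²⁺: 18 e⁻, Z=20, K⁺: 18 e⁻, Z=19, Cs⁺: 54 e⁻, Z=55. Ti⁴⁺ < Sc³⁺ (isoelectronic, higher Z=22 is smaller); Sc³⁺ < Ca²⁺ (both 18 e⁻, Z=21>20); Ca²⁺ < K⁺ (both 18 e⁻, Z=20>19); K⁺ < Cs⁺ (same group, 2 shells fewer).
That gives Ti⁴⁺ < Sc³⁺ < Ca²⁺ < K⁺ < Cs⁺. From the largest end, number 2 is K⁺.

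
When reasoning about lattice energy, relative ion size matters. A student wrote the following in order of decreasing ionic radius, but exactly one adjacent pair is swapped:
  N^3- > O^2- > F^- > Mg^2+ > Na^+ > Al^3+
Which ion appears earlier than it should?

Check each adjacent pair. Mg^2+ and Na^+ are reversed: both have 10 electrons but Z(Mg)=12 > Z(Na)=11, so Mg^2+ should be the smaller of the two. No other neighbouring pair contradicts the periodic trends, so Mg^2+ is the ion listed too early.

Mg^2+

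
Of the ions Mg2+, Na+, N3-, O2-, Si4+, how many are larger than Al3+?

Each ion has 10 electrons. The ranking follows nuclear charge in reverse — greater Z gives a smaller radius. Si4+ (Z=14), Al3+ (Z=13), Mg2+ (Z=12), Na+ (Z=11), O2- (Z=8), N3- (Z=7).
Ordering all of them (including Al3+) by radius gives Si4+ < Al3+ < Mg2+ < Na+ < O2- < N3-. So 4 are larger.

4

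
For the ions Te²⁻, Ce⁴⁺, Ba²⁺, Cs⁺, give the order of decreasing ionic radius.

Te²⁻ > Cs⁺ > Ba²⁺ > Ce⁴⁺

These species are isoelectronic with 54 electrons. The only difference is the number of protons: Ce⁴⁺ (Z=58), Ba²⁺ (Z=56), Cs⁺ (Z=55), Te²⁻ (Z=52). The strongest nuclear pull (Ce⁴⁺) gives the smallest ion.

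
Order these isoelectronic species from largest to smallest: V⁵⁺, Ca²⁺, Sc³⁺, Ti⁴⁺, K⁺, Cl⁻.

Cl⁻ > K⁺ > Ca²⁺ > Sc³⁺ > Ti⁴⁺ > V⁵⁺

Each ion has 18 electrons. The ranking follows nuclear charge in reverse — greater Z gives a smaller radius. V⁵⁺ (Z=23), Ti⁴⁺ (Z=22), Sc³⁺ (Z=21), Ca²⁺ (Z=20), K⁺ (Z=19), Cl⁻ (Z=17).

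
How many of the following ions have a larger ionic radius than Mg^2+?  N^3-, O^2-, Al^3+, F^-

These species are isoelectronic with 10 electrons. The only difference is the number of protons: Al^3+ (Z=13), Mg^2+ (Z=12), F^- (Z=9), O^2- (Z=8), N^3- (Z=7). The strongest nuclear pull (Al^3+) gives the smallest ion.
Overall: Al^3+ < Mg^2+ < F^- < O^2- < N^3-. Mg^2+ has 1 below it and 3 above. Count: 3.

3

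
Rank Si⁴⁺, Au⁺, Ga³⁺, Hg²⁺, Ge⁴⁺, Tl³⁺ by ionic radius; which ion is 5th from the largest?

Work out protons and electrons: Si⁴⁺: 10 e⁻, Z=14, Ge⁴⁺: 28 e⁻, Z=32, Ga³⁺: 28 e⁻, Z=31, Tl³⁺: 78 e⁻, Z=81, Hg²⁺: 78 e⁻, Z=80, Au⁺: 78 e⁻, Z=79. Si⁴⁺ < Ge⁴⁺ (same group, period 3 vs 4); Ge⁴⁺ < Ga³⁺ (both 28 e⁻, Z=32>31); Ga³⁺ < Tl³⁺ (same group, period 4 vs 6); Tl³⁺ < Hg²⁺ (both 78 e⁻, Z=81>80); Hg²⁺ < Au⁺ (both 78 e⁻, Z=80>79).
That gives Si⁴⁺ < Ge⁴⁺ < Ga³⁺ < Tl³⁺ < Hg²⁺ < Au⁺. From the largest end, number 5 is Ge⁴⁺.

Ge⁴⁺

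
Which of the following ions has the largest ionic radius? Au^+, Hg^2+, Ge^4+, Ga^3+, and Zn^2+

First list Z and electron count for each: Ge^4+: 28 e⁻, Z=32, Ga^3+: 28 e⁻, Z=31, Zn^2+: 28 e⁻, Z=30, Hg^2+: 78 e⁻, Z=80, Au^+: 78 e⁻, Z=79. Ge^4+ < Ga^3+ (both 28 e⁻, Z=32>31); Ga^3+ < Zn^2+ (both 28 e⁻, Z=31>30); Zn^2+ < Hg^2+ (same group, 2 shells fewer); Hg^2+ < Au^+ (isoelectronic, higher Z=80 is smaller).

Au^+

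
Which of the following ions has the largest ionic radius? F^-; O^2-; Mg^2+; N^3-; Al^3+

N^3-

All of these have 10 electrons (isoelectronic). With the same electron cloud, the ion with the most protons pulls it in tightest. Nuclear charges: Al^3+ (Z=13), Mg^2+ (Z=12), F^- (Z=9), O^2- (Z=8), N^3- (Z=7). Highest Z is smallest.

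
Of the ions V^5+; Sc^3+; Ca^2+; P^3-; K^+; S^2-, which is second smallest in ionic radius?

Sc^3+

Isoelectronic series (18 e⁻ each). Size is set by nuclear charge: more protons means a smaller ion. V^5+ (Z=23), Sc^3+ (Z=21), Ca^2+ (Z=20), K^+ (Z=19), S^2- (Z=16), P^3- (Z=15).
Full ascending order: V^5+ < Sc^3+ < Ca^2+ < K^+ < S^2- < P^3-. Counting from the smallest, position 2 is Sc^3+.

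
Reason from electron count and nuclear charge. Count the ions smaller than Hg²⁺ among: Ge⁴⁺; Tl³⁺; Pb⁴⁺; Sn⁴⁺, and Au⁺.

4

Ge⁴⁺ (Z=32, 28 e⁻), Sn⁴⁺ (Z=50, 46 e⁻), Pb⁴⁺ (Z=82, 78 e⁻), Tl³⁺ (Z=81, 78 e⁻), Hg²⁺ (Z=80, 78 e⁻), Au⁺ (Z=79, 78 e⁻). Ge⁴⁺ < Sn⁴⁺ (same group, period 4 vs 5); Sn⁴⁺ < Pb⁴⁺ (same group, 1 shell fewer); Pb⁴⁺ < Tl³⁺ (both 78 e⁻, Z=82>81); Tl³⁺ < Hg²⁺ (both 78 e⁻, Z=81>80); Hg²⁺ < Au⁺ (isoelectronic, higher Z=80 is smaller).
Placing each against Hg²⁺: smaller — Ge⁴⁺, Sn⁴⁺, Pb⁴⁺, Tl³⁺; larger — Au⁺. So 4 are smaller.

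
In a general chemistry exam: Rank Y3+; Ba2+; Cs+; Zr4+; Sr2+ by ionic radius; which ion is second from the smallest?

Y3+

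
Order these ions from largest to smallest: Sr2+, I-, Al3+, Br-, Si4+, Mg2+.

I- > Br- > Sr2+ > Mg2+ > Al3+ > Si4+

Work out protons and electrons: Si4+ (Z=14, 10 e⁻), Al3+ (Z=13, 10 e⁻), Mg2+ (Z=12, 10 e⁻), Sr2+ (Z=38, 36 e⁻), Br- (Z=35, 36 e⁻), I- (Z=53, 54 e⁻). Si4+ < Al3+ (both 10 e⁻, Z=14>13); Al3+ < Mg2+ (isoelectronic, higher Z=13 is smaller); Mg2+ < Sr2+ (same group, 2 shells fewer); Sr2+ < Br- (isoelectronic, higher Z=38 is smaller); Br- < I- (same group, period 4 vs 5).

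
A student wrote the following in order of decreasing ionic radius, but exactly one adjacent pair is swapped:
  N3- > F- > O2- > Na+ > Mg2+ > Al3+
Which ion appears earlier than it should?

Compare adjacent ions: they are isoelectronic (10 e⁻) and F has more protons than O (9 vs 8), making F- smaller — yet in this decreasing list F- sits before O2-. Nothing else is reversed, so F- should move one place to the right.

F-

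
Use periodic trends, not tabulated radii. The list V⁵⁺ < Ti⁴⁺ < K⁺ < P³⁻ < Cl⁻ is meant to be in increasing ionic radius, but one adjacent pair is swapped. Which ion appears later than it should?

Cl⁻

Check each adjacent pair. P³⁻ and Cl⁻ are reversed: both have 18 electrons but Z(Cl)=17 > Z(P)=15, so Cl⁻ should be the smaller of the two. No other neighbouring pair contradicts the periodic trends, so Cl⁻ is the ion listed too late.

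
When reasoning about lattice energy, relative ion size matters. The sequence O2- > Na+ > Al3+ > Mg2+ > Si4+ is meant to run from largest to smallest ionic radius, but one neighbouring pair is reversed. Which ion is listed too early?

The pair Al3+, Mg2+ is the wrong way round — they are isoelectronic (10 e⁻) and Al has more protons than Mg (13 vs 12), making Al3+ smaller. All other adjacent pairs agree with periodic trends, so Al3+ is the misplaced ion.

Al3+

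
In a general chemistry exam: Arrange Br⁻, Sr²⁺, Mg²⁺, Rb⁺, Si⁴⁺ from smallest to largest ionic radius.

Si⁴⁺ < Mg²⁺ < Sr²⁺ < Rb⁺ < Br⁻

Electron counts and nuclear charges: Si⁴⁺ (Z=14, 10 e⁻), Mg²⁺ (Z=12, 10 e⁻), Sr²⁺ (Z=38, 36 e⁻), Rb⁺ (Z=37, 36 e⁻), Br⁻ (Z=35, 36 e⁻). Si⁴⁺ < Mg²⁺ (isoelectronic, higher Z=14 is smaller); Mg²⁺ < Sr²⁺ (same group, period 3 vs 5); Sr²⁺ < Rb⁺ (both 36 e⁻, Z=38>37); Rb⁺ < Br⁻ (both 36 e⁻, Z=37>35).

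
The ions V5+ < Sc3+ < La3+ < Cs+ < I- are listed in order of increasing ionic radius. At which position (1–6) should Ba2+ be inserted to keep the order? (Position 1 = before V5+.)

4

Work out protons and electrons: V5+ has 18 e⁻ (Z=23), Sc3+ has 18 e⁻ (Z=21), La3+ has 54 e⁻ (Z=57), Ba2+ has 54 e⁻ (Z=56), Cs+ has 54 e⁻ (Z=55), I- has 54 e⁻ (Z=53). V5+ < Sc3+ (both 18 e⁻, Z=23>21); Sc3+ < La3+ (same group, 2 shells fewer); La3+ < Ba2+ (isoelectronic, higher Z=57 is smaller); Ba2+ < Cs+ (isoelectronic, higher Z=56 is smaller); Cs+ < I- (isoelectronic, higher Z=55 is smaller).
Putting Ba2+ in gives V5+ < Sc3+ < La3+ < Ba2+ < Cs+ < I-; it lands at slot 4.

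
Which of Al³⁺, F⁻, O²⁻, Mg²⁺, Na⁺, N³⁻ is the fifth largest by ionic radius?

Mg²⁺

These species are isoelectronic with 10 electrons. The only difference is the number of protons: Al³⁺ (Z=13), Mg²⁺ (Z=12), Na⁺ (Z=11), F⁻ (Z=9), O²⁻ (Z=8), N³⁻ (Z=7). The strongest nuclear pull (Al³⁺) gives the smallest ion.
So the order is Al³⁺ < Mg²⁺ < Na⁺ < F⁻ < O²⁻ < N³⁻; the 5th-largest ion is Mg²⁺.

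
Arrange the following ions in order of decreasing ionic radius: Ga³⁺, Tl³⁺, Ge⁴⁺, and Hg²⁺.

Hg²⁺ > Tl³⁺ > Ga³⁺ > Ge⁴⁺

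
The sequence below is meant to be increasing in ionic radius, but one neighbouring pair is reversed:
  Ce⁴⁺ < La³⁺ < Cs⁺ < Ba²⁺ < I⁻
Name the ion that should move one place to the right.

Cs⁺

Check each adjacent pair. Cs⁺ and Ba²⁺ are reversed: both have 54 electrons but Z(Ba)=56 > Z(Cs)=55, so Ba²⁺ should be the smaller of the two. No other neighbouring pair contradicts the periodic trends, so Cs⁺ is the ion listed too early.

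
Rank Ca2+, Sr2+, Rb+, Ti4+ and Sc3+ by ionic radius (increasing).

Ti4+: 18 e⁻, Z=22, Sc3+: 18 e⁻, Z=21, Ca2+: 18 e⁻, Z=20, Sr2+: 36 e⁻, Z=38, Rb+: 36 e⁻, Z=37. Ti4+ < Sc3+ (isoelectronic, higher Z=22 is smaller); Sc3+ < Ca2+ (both 18 e⁻, Z=21>20); Ca2+ < Sr2+ (same group, period 4 vs 5); Sr2+ < Rb+ (isoelectronic, higher Z=38 is smaller).

Ti4+ < Sc3+ < Ca2+ < Sr2+ < Rb+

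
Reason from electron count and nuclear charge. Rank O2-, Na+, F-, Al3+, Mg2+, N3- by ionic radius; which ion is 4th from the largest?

Na+

Each ion has 10 electrons. The ranking follows nuclear charge in reverse — greater Z gives a smaller radius. Al3+ (Z=13), Mg2+ (Z=12), Na+ (Z=11), F- (Z=9), O2- (Z=8), N3- (Z=7).
That gives Al3+ < Mg2+ < Na+ < F- < O2- < N3-. From the largest end, number 4 is Na+.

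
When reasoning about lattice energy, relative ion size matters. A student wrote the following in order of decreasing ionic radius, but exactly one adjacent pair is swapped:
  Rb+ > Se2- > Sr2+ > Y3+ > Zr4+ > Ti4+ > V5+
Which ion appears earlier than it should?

Rb+

Scanning neighbour by neighbour, only Rb+/Se2- violates a trend: both have 36 electrons but Z(Rb)=37 > Z(Se)=34, so Rb+ should be the smaller of the two. That makes Rb+ the one sitting a position early relative to where it belongs.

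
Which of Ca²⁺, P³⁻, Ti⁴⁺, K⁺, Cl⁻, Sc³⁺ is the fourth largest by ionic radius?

Isoelectronic series (18 e⁻ each). Size is set by nuclear charge: more protons means a smaller ion. Ti⁴⁺ (Z=22), Sc³⁺ (Z=21), Ca²⁺ (Z=20), K⁺ (Z=19), Cl⁻ (Z=17), P³⁻ (Z=15).
So the order is Ti⁴⁺ < Sc³⁺ < Ca²⁺ < K⁺ < Cl⁻ < P³⁻; the 4th-largest ion is Ca²⁺.

Ca²⁺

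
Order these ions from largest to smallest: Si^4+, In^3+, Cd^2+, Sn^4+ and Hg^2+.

Hg^2+ > Cd^2+ > In^3+ > Sn^4+ > Si^4+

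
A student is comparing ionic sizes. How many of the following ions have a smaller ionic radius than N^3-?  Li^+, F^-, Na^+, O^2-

First list Z and electron count for each: Li^+: 2 e⁻, Z=3, Na^+: 10 e⁻, Z=11, F^-: 10 e⁻, Z=9, O^2-: 10 e⁻, Z=8, N^3-: 10 e⁻, Z=7. Li^+ < Na^+ (same group, 1 shell fewer); Na^+ < F^- (both 10 e⁻, Z=11>9); F^- < O^2- (both 10 e⁻, Z=9>8); O^2- < N^3- (both 10 e⁻, Z=8>7).
Relative to N^3-, the ions that are smaller are Li^+, Na^+, F^-, O^2-. So 4 are smaller.

4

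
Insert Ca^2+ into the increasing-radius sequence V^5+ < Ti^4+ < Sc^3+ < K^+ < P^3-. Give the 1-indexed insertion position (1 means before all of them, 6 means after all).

4

Each ion has 18 electrons. The ranking follows nuclear charge in reverse — greater Z gives a smaller radius. V^5+ (Z=23), Ti^4+ (Z=22), Sc^3+ (Z=21), Ca^2+ (Z=20), K^+ (Z=19), P^3- (Z=15).
Putting Ca^2+ in gives V^5+ < Ti^4+ < Sc^3+ < Ca^2+ < K^+ < P^3-; it lands at slot 4.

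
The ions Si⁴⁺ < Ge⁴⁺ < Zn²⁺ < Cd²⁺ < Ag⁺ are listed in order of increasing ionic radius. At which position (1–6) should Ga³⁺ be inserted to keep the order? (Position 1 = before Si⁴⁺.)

3

First list Z and electron count for each: Si⁴⁺: 10 e⁻, Z=14, Ge⁴⁺: 28 e⁻, Z=32, Ga³⁺: 28 e⁻, Z=31, Zn²⁺: 28 e⁻, Z=30, Cd²⁺: 46 e⁻, Z=48, Ag⁺: 46 e⁻, Z=47. Si⁴⁺ < Ge⁴⁺ (same group, period 3 vs 4); Ge⁴⁺ < Ga³⁺ (both 28 e⁻, Z=32>31); Ga³⁺ < Zn²⁺ (both 28 e⁻, Z=31>30); Zn²⁺ < Cd²⁺ (same group, 1 shell fewer); Cd²⁺ < Ag⁺ (both 46 e⁻, Z=48>47).
With Ga³⁺ included the full order is Si⁴⁺ < Ge⁴⁺ < Ga³⁺ < Zn²⁺ < Cd²⁺ < Ag⁺, so it takes position 3.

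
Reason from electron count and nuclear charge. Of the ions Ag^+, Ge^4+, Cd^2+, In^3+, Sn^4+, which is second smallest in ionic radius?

Sn^4+

Ge^4+ has 28 e⁻ (Z=32), Sn^4+ has 46 e⁻ (Z=50), In^3+ has 46 e⁻ (Z=49), Cd^2+ has 46 e⁻ (Z=48), Ag^+ has 46 e⁻ (Z=47). Ge^4+ < Sn^4+ (same group, 1 shell fewer); Sn^4+ < In^3+ (isoelectronic, higher Z=50 is smaller); In^3+ < Cd^2+ (both 46 e⁻, Z=49>48); Cd^2+ < Ag^+ (isoelectronic, higher Z=48 is smaller).
So the order is Ge^4+ < Sn^4+ < In^3+ < Cd^2+ < Ag^+; the 2nd-smallest ion is Sn^4+.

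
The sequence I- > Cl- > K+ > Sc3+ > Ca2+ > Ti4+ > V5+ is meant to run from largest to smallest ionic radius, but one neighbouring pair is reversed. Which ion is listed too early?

Sc3+

The pair Sc3+, Ca2+ is the wrong way round — they are isoelectronic (18 e⁻) and Sc has more protons than Ca (21 vs 20), making Sc3+ smaller. All other adjacent pairs agree with periodic trends, so Sc3+ is the misplaced ion.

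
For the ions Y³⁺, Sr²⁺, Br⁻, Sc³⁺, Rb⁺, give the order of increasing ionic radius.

Sc³⁺: 18 e⁻, Z=21, Y³⁺: 36 e⁻, Z=39, Sr²⁺: 36 e⁻, Z=38, Rb⁺: 36 e⁻, Z=37, Br⁻: 36 e⁻, Z=35. Sc³⁺ < Y³⁺ (same group, 1 shell fewer); Y³⁺ < Sr²⁺ (isoelectronic, higher Z=39 is smaller); Sr²⁺ < Rb⁺ (isoelectronic, higher Z=38 is smaller); Rb⁺ < Br⁻ (both 36 e⁻, Z=37>35).

Sc³⁺ < Y³⁺ < Sr²⁺ < Rb⁺ < Br⁻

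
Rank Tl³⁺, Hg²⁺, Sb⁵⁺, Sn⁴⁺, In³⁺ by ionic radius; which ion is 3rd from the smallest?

Electron counts and nuclear charges: Sb⁵⁺ has 46 e⁻ (Z=51), Sn⁴⁺ has 46 e⁻ (Z=50), In³⁺ has 46 e⁻ (Z=49), Tl³⁺ has 78 e⁻ (Z=81), Hg²⁺ has 78 e⁻ (Z=80). Sb⁵⁺ < Sn⁴⁺ (isoelectronic, higher Z=51 is smaller); Sn⁴⁺ < In³⁺ (both 46 e⁻, Z=50>49); In³⁺ < Tl³⁺ (same group, 1 shell fewer); Tl³⁺ < Hg²⁺ (isoelectronic, higher Z=81 is smaller).
Full ascending order: Sb⁵⁺ < Sn⁴⁺ < In³⁺ < Tl³⁺ < Hg²⁺. Counting from the smallest, position 3 is In³⁺.

In³⁺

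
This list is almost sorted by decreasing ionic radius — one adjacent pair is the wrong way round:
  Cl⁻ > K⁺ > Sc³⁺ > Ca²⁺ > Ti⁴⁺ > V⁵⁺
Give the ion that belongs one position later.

Sc³⁺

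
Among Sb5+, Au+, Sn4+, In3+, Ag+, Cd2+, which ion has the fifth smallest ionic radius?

Work out protons and electrons: Sb5+ (Z=51, 46 e⁻), Sn4+ (Z=50, 46 e⁻), In3+ (Z=49, 46 e⁻), Cd2+ (Z=48, 46 e⁻), Ag+ (Z=47, 46 e⁻), Au+ (Z=79, 78 e⁻). Sb5+ < Sn4+ (isoelectronic, higher Z=51 is smaller); Sn4+ < In3+ (isoelectronic, higher Z=50 is smaller); In3+ < Cd2+ (both 46 e⁻, Z=49>48); Cd2+ < Ag+ (isoelectronic, higher Z=48 is smaller); Ag+ < Au+ (same group, period 5 vs 6).
That gives Sb5+ < Sn4+ < In3+ < Cd2+ < Ag+ < Au+. From the smallest end, number 5 is Ag+.

Ag+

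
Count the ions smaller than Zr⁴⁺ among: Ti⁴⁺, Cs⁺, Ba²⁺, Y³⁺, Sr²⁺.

1

Ti⁴⁺: 18 e⁻, Z=22, Zr⁴⁺: 36 e⁻, Z=40, Y³⁺: 36 e⁻, Z=39, Sr²⁺: 36 e⁻, Z=38, Ba²⁺: 54 e⁻, Z=56, Cs⁺: 54 e⁻, Z=55. Ti⁴⁺ < Zr⁴⁺ (same group, 1 shell fewer); Zr⁴⁺ < Y³⁺ (both 36 e⁻, Z=40>39); Y³⁺ < Sr²⁺ (isoelectronic, higher Z=39 is smaller); Sr²⁺ < Ba²⁺ (same group, period 5 vs 6); Ba²⁺ < Cs⁺ (both 54 e⁻, Z=56>55).
Placing each against Zr⁴⁺: smaller — Ti⁴⁺; larger — Y³⁺, Sr²⁺, Ba²⁺, Cs⁺. Count: 1.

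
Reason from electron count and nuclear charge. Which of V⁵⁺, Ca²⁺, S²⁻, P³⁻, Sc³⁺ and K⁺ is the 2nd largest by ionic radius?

S²⁻

Isoelectronic series (18 e⁻ each). Size is set by nuclear charge: more protons means a smaller ion. V⁵⁺ (Z=23), Sc³⁺ (Z=21), Ca²⁺ (Z=20), K⁺ (Z=19), S²⁻ (Z=16), P³⁻ (Z=15).
So the order is V⁵⁺ < Sc³⁺ < Ca²⁺ < K⁺ < S²⁻ < P³⁻; the 2nd-largest ion is S²⁻.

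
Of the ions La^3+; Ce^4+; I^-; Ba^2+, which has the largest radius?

These species are isoelectronic with 54 electrons. The only difference is the number of protons: Ce^4+ (Z=58), La^3+ (Z=57), Ba^2+ (Z=56), I^- (Z=53). The strongest nuclear pull (Ce^4+) gives the smallest ion.

I^-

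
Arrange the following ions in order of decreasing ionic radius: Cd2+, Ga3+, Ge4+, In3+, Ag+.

Ag+ > Cd2+ > In3+ > Ga3+ > Ge4+

Ge4+: 28 e⁻, Z=32, Ga3+: 28 e⁻, Z=31, In3+: 46 e⁻, Z=49, Cd2+: 46 e⁻, Z=48, Ag+: 46 e⁻, Z=47. Ge4+ < Ga3+ (isoelectronic, higher Z=32 is smaller); Ga3+ < In3+ (same group, period 4 vs 5); In3+ < Cd2+ (both 46 e⁻, Z=49>48); Cd2+ < Ag+ (isoelectronic, higher Z=48 is smaller).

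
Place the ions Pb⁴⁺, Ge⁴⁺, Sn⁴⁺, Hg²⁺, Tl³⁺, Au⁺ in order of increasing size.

First list Z and electron count for each: Ge⁴⁺: 28 e⁻, Z=32, Sn⁴⁺: 46 e⁻, Z=50, Pb⁴⁺: 78 e⁻, Z=82, Tl³⁺: 78 e⁻, Z=81, Hg²⁺: 78 e⁻, Z=80, Au⁺: 78 e⁻, Z=79. Ge⁴⁺ < Sn⁴⁺ (same group, 1 shell fewer); Sn⁴⁺ < Pb⁴⁺ (same group, period 5 vs 6); Pb⁴⁺ < Tl³⁺ (isoelectronic, higher Z=82 is smaller); Tl³⁺ < Hg²⁺ (both 78 e⁻, Z=81>80); Hg²⁺ < Au⁺ (both 78 e⁻, Z=80>79).

Ge⁴⁺ < Sn⁴⁺ < Pb⁴⁺ < Tl³⁺ < Hg²⁺ < Au⁺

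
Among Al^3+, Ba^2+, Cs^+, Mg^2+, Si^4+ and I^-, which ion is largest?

I^-

First list Z and electron count for each: Si^4+: 10 e⁻, Z=14, Al^3+: 10 e⁻, Z=13, Mg^2+: 10 e⁻, Z=12, Ba^2+: 54 e⁻, Z=56, Cs^+: 54 e⁻, Z=55, I^-: 54 e⁻, Z=53. Si^4+ < Al^3+ (isoelectronic, higher Z=14 is smaller); Al^3+ < Mg^2+ (isoelectronic, higher Z=13 is smaller); Mg^2+ < Ba^2+ (same group, 3 shells fewer); Ba^2+ < Cs^+ (both 54 e⁻, Z=56>55); Cs^+ < I^- (both 54 e⁻, Z=55>53).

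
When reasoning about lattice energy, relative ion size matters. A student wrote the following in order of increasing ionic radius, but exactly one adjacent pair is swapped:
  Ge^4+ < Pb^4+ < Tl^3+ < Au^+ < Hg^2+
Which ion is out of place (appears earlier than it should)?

Au^+

The pair Au^+, Hg^2+ is the wrong way round — both have 78 electrons but Z(Hg)=80 > Z(Au)=79, so Hg^2+ should be the smaller of the two. All other adjacent pairs agree with periodic trends, so Au^+ is the misplaced ion.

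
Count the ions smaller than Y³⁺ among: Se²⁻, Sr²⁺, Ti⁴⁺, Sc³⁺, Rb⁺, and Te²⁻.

2

Work out protons and electrons: Ti⁴⁺ (Z=22, 18 e⁻), Sc³⁺ (Z=21, 18 e⁻), Y³⁺ (Z=39, 36 e⁻), Sr²⁺ (Z=38, 36 e⁻), Rb⁺ (Z=37, 36 e⁻), Se²⁻ (Z=34, 36 e⁻), Te²⁻ (Z=52, 54 e⁻). Ti⁴⁺ < Sc³⁺ (isoelectronic, higher Z=22 is smaller); Sc³⁺ < Y³⁺ (same group, 1 shell fewer); Y³⁺ < Sr²⁺ (both 36 e⁻, Z=39>38); Sr²⁺ < Rb⁺ (both 36 e⁻, Z=38>37); Rb⁺ < Se²⁻ (isoelectronic, higher Z=37 is smaller); Se²⁻ < Te²⁻ (same group, period 4 vs 5).
Ordering all of them (including Y³⁺) by radius gives Ti⁴⁺ < Sc³⁺ < Y³⁺ < Sr²⁺ < Rb⁺ < Se²⁻ < Te²⁻. So 2 are smaller.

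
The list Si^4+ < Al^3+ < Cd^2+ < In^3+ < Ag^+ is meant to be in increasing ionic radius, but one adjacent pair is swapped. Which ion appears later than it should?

Compare adjacent ions: they are isoelectronic (46 e⁻) and In has more protons than Cd (49 vs 48), making In^3+ smaller — yet in this increasing list Cd^2+ sits before In^3+. Nothing else is reversed, so In^3+ should move one place to the left.

In^3+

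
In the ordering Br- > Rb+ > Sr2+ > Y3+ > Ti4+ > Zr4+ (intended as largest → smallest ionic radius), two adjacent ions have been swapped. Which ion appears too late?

Scanning neighbour by neighbour, only Ti4+/Zr4+ violates a trend: both in group 4 with the same charge; Ti4+ (period 4) has the smaller radius. That makes Zr4+ the one sitting a position late relative to where it belongs.

Zr4+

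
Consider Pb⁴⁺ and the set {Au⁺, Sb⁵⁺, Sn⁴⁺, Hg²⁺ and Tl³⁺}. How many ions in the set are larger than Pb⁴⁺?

3

Sb⁵⁺ has 46 e⁻ (Z=51), Sn⁴⁺ has 46 e⁻ (Z=50), Pb⁴⁺ has 78 e⁻ (Z=82), Tl³⁺ has 78 e⁻ (Z=81), Hg²⁺ has 78 e⁻ (Z=80), Au⁺ has 78 e⁻ (Z=79). Sb⁵⁺ < Sn⁴⁺ (isoelectronic, higher Z=51 is smaller); Sn⁴⁺ < Pb⁴⁺ (same group, period 5 vs 6); Pb⁴⁺ < Tl³⁺ (isoelectronic, higher Z=82 is smaller); Tl³⁺ < Hg²⁺ (both 78 e⁻, Z=81>80); Hg²⁺ < Au⁺ (isoelectronic, higher Z=80 is smaller).
Overall: Sb⁵⁺ < Sn⁴⁺ < Pb⁴⁺ < Tl³⁺ < Hg²⁺ < Au⁺. Pb⁴⁺ has 2 below it and 3 above. That's 3.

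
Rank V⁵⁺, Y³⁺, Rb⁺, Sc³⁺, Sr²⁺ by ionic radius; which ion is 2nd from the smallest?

Electron counts and nuclear charges: V⁵⁺ (Z=23, 18 e⁻), Sc³⁺ (Z=21, 18 e⁻), Y³⁺ (Z=39, 36 e⁻), Sr²⁺ (Z=38, 36 e⁻), Rb⁺ (Z=37, 36 e⁻). V⁵⁺ < Sc³⁺ (both 18 e⁻, Z=23>21); Sc³⁺ < Y³⁺ (same group, period 4 vs 5); Y³⁺ < Sr²⁺ (isoelectronic, higher Z=39 is smaller); Sr²⁺ < Rb⁺ (both 36 e⁻, Z=38>37).
That gives V⁵⁺ < Sc³⁺ < Y³⁺ < Sr²⁺ < Rb⁺. From the smallest end, number 2 is Sc³⁺.

Sc³⁺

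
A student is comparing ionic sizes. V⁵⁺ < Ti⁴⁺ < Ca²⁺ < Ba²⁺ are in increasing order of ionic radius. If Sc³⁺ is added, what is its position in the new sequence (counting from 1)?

3

V⁵⁺: 18 e⁻, Z=23, Ti⁴⁺: 18 e⁻, Z=22, Sc³⁺: 18 e⁻, Z=21, Ca²⁺: 18 e⁻, Z=20, Ba²⁺: 54 e⁻, Z=56. V⁵⁺ < Ti⁴⁺ (isoelectronic, higher Z=23 is smaller); Ti⁴⁺ < Sc³⁺ (isoelectronic, higher Z=22 is smaller); Sc³⁺ < Ca²⁺ (both 18 e⁻, Z=21>20); Ca²⁺ < Ba²⁺ (same group, 2 shells fewer).
With Sc³⁺ included the full order is V⁵⁺ < Ti⁴⁺ < Sc³⁺ < Ca²⁺ < Ba²⁺, so it takes position 3.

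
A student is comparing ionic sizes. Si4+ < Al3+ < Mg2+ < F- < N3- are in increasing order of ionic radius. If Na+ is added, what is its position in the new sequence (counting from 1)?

These species are isoelectronic with 10 electrons. The only difference is the number of protons: Si4+ (Z=14), Al3+ (Z=13), Mg2+ (Z=12), Na+ (Z=11), F- (Z=9), N3- (Z=7). The strongest nuclear pull (Si4+) gives the smallest ion.
Merged order: Si4+ < Al3+ < Mg2+ < Na+ < F- < N3- — Na+ is number 4.

4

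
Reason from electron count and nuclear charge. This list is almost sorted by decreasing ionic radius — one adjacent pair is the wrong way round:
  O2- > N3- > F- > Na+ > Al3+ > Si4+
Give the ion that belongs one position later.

The pair O2-, N3- is the wrong way round — they are isoelectronic (10 e⁻) and O has more protons than N (8 vs 7), making O2- smaller. All other adjacent pairs agree with periodic trends, so O2- is the misplaced ion.

O2-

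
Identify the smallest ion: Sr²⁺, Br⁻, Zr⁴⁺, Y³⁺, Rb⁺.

Zr⁴⁺

Isoelectronic series (36 e⁻ each). Size is set by nuclear charge: more protons means a smaller ion. Zr⁴⁺ (Z=40), Y³⁺ (Z=39), Sr²⁺ (Z=38), Rb⁺ (Z=37), Br⁻ (Z=35).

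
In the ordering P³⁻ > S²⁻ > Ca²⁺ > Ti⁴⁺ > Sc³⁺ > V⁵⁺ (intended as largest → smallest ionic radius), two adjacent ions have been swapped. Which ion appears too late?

Sc³⁺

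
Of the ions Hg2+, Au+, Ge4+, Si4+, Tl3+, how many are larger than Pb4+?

Work out protons and electrons: Si4+ has 10 e⁻ (Z=14), Ge4+ has 28 e⁻ (Z=32), Pb4+ has 78 e⁻ (Z=82), Tl3+ has 78 e⁻ (Z=81), Hg2+ has 78 e⁻ (Z=80), Au+ has 78 e⁻ (Z=79). Si4+ < Ge4+ (same group, 1 shell fewer); Ge4+ < Pb4+ (same group, 2 shells fewer); Pb4+ < Tl3+ (isoelectronic, higher Z=82 is smaller); Tl3+ < Hg2+ (both 78 e⁻, Z=81>80); Hg2+ < Au+ (both 78 e⁻, Z=80>79).
Ordering all of them (including Pb4+) by radius gives Si4+ < Ge4+ < Pb4+ < Tl3+ < Hg2+ < Au+. That's 3.

3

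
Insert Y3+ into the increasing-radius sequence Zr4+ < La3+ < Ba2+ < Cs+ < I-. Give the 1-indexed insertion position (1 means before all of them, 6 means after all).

First list Z and electron count for each: Zr4+: 36 e⁻, Z=40, Y3+: 36 e⁻, Z=39, La3+: 54 e⁻, Z=57, Ba2+: 54 e⁻, Z=56, Cs+: 54 e⁻, Z=55, I-: 54 e⁻, Z=53. Zr4+ < Y3+ (isoelectronic, higher Z=40 is smaller); Y3+ < La3+ (same group, period 5 vs 6); La3+ < Ba2+ (both 54 e⁻, Z=57>56); Ba2+ < Cs+ (both 54 e⁻, Z=56>55); Cs+ < I- (both 54 e⁻, Z=55>53).
Merged order: Zr4+ < Y3+ < La3+ < Ba2+ < Cs+ < I- — Y3+ is number 2.

2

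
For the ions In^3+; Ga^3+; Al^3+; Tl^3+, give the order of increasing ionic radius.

These ions sit in one column with identical charge. Each step down the periodic table adds a principal shell, increasing the radius.

Al^3+ < Ga^3+ < In^3+ < Tl^3+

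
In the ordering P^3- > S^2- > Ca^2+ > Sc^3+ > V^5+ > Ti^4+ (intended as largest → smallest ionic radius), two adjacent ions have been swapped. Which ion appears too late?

Ti^4+

Check each adjacent pair. V^5+ and Ti^4+ are reversed: they are isoelectronic (18 e⁻) and V has more protons than Ti (23 vs 22), making V^5+ smaller. No other neighbouring pair contradicts the periodic trends, so Ti^4+ is the ion listed too late.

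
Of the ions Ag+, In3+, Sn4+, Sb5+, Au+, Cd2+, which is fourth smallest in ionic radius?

Tabulating Z and e⁻: Sb5+ (Z=51, 46 e⁻), Sn4+ (Z=50, 46 e⁻), In3+ (Z=49, 46 e⁻), Cd2+ (Z=48, 46 e⁻), Ag+ (Z=47, 46 e⁻), Au+ (Z=79, 78 e⁻). Sb5+ < Sn4+ (isoelectronic, higher Z=51 is smaller); Sn4+ < In3+ (isoelectronic, higher Z=50 is smaller); In3+ < Cd2+ (both 46 e⁻, Z=49>48); Cd2+ < Ag+ (both 46 e⁻, Z=48>47); Ag+ < Au+ (same group, 1 shell fewer).
Ordering: Sb5+ < Sn4+ < In3+ < Cd2+ < Ag+ < Au+. The fourth smallest is Cd2+.

Cd2+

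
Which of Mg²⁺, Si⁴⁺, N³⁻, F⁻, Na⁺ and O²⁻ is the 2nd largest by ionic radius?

All of these have 10 electrons (isoelectronic). With the same electron cloud, the ion with the most protons pulls it in tightest. Nuclear charges: Si⁴⁺ (Z=14), Mg²⁺ (Z=12), Na⁺ (Z=11), F⁻ (Z=9), O²⁻ (Z=8), N³⁻ (Z=7). Highest Z is smallest.
So the order is Si⁴⁺ < Mg²⁺ < Na⁺ < F⁻ < O²⁻ < N³⁻; the 2nd-largest ion is O²⁻.

O²⁻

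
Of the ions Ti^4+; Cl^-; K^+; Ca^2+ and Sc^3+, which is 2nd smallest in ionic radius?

Sc^3+

These species are isoelectronic with 18 electrons. The only difference is the number of protons: Ti^4+ (Z=22), Sc^3+ (Z=21), Ca^2+ (Z=20), K^+ (Z=19), Cl^- (Z=17). The strongest nuclear pull (Ti^4+) gives the smallest ion.
Ordering: Ti^4+ < Sc^3+ < Ca^2+ < K^+ < Cl^-. The 2nd smallest is Sc^3+.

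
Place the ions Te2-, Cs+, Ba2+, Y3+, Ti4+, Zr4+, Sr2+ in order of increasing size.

First list Z and electron count for each: Ti4+ has 18 e⁻ (Z=22), Zr4+ has 36 e⁻ (Z=40), Y3+ has 36 e⁻ (Z=39), Sr2+ has 36 e⁻ (Z=38), Ba2+ has 54 e⁻ (Z=56), Cs+ has 54 e⁻ (Z=55), Te2- has 54 e⁻ (Z=52). Ti4+ < Zr4+ (same group, period 4 vs 5); Zr4+ < Y3+ (isoelectronic, higher Z=40 is smaller); Y3+ < Sr2+ (both 36 e⁻, Z=39>38); Sr2+ < Ba2+ (same group, 1 shell fewer); Ba2+ < Cs+ (both 54 e⁻, Z=56>55); Cs+ < Te2- (both 54 e⁻, Z=55>52).

Ti4+ < Zr4+ < Y3+ < Sr2+ < Ba2+ < Cs+ < Te2-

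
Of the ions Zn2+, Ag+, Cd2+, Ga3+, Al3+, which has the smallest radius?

Al3+ has 10 e⁻ (Z=13), Ga3+ has 28 e⁻ (Z=31), Zn2+ has 28 e⁻ (Z=30), Cd2+ has 46 e⁻ (Z=48), Ag+ has 46 e⁻ (Z=47). Al3+ < Ga3+ (same group, 1 shell fewer); Ga3+ < Zn2+ (isoelectronic, higher Z=31 is smaller); Zn2+ < Cd2+ (same group, period 4 vs 5); Cd2+ < Ag+ (isoelectronic, higher Z=48 is smaller).

Al3+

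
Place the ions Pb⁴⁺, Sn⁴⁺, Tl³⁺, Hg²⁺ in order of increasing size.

Tabulating Z and e⁻: Sn⁴⁺ has 46 e⁻ (Z=50), Pb⁴⁺ has 78 e⁻ (Z=82), Tl³⁺ has 78 e⁻ (Z=81), Hg²⁺ has 78 e⁻ (Z=80). Sn⁴⁺ < Pb⁴⁺ (same group, period 5 vs 6); Pb⁴⁺ < Tl³⁺ (both 78 e⁻, Z=82>81); Tl³⁺ < Hg²⁺ (both 78 e⁻, Z=81>80).

Sn⁴⁺ < Pb⁴⁺ < Tl³⁺ < Hg²⁺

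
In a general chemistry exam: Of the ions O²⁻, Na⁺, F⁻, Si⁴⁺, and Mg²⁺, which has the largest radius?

O²⁻

These species are isoelectronic with 10 electrons. The only difference is the number of protons: Si⁴⁺ (Z=14), Mg²⁺ (Z=12), Na⁺ (Z=11), F⁻ (Z=9), O²⁻ (Z=8). The strongest nuclear pull (Si⁴⁺) gives the smallest ion.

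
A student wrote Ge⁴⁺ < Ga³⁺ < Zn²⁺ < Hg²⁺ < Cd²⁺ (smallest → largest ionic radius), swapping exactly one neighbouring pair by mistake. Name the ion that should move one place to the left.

Cd²⁺

Scanning neighbour by neighbour, only Hg²⁺/Cd²⁺ violates a trend: Cd²⁺ and Hg²⁺ are in one column with the same charge; the lighter period-5 ion has one fewer shell and is smaller. That makes Cd²⁺ the one sitting a position late relative to where it belongs.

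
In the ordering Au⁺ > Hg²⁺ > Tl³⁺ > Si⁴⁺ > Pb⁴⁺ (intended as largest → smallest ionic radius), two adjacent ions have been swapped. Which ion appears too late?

Pb⁴⁺

Compare adjacent ions: same group and charge — period 3 sits above period 6, so Si⁴⁺ is smaller — yet in this decreasing list Si⁴⁺ sits before Pb⁴⁺. Nothing else is reversed, so Pb⁴⁺ should move one place to the left.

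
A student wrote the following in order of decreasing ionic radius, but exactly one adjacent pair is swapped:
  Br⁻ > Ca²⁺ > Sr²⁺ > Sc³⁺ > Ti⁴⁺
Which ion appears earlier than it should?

Ca²⁺

Check each adjacent pair. Ca²⁺ and Sr²⁺ are reversed: Ca²⁺ and Sr²⁺ are in one column with the same charge; the lighter period-4 ion has one fewer shell and is smaller. No other neighbouring pair contradicts the periodic trends, so Ca²⁺ is the ion listed too early.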